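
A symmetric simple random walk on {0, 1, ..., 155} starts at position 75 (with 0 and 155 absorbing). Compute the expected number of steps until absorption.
E[τ | X_0 = 75] = 6000

Let v_k = E[τ | X_0 = k]. Boundary: v_0 = v_155 = 0. Recurrence: v_k = 1 + (v_{k-1} + v_{k+1})/2 for 1 ≤ k ≤ 154. The particular solution to v_k − (v_{k-1} + v_{k+1})/2 = 1 is v_k = −k^2. Adding homogeneous solution A + B k and matching boundaries gives v_k = k (155 − k). Substituting k = 75: v_75 = 75 · 80 = 6000.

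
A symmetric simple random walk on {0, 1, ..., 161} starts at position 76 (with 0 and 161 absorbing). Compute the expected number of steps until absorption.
E[τ | X_0 = 76] = 6460

Let v_k = E[τ | X_0 = k]. Boundary: v_0 = v_161 = 0. Recurrence: v_k = 1 + (v_{k-1} + v_{k+1})/2 for 1 ≤ k ≤ 160. The particular solution to v_k − (v_{k-1} + v_{k+1})/2 = 1 is v_k = −k^2. Adding homogeneous solution A + B k and matching boundaries gives v_k = k (161 − k). Substituting k = 76: v_76 = 76 · 85 = 6460.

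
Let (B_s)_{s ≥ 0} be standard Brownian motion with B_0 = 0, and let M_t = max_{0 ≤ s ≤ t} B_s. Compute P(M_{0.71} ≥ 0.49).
P(M_{0.71} ≥ 0.49) = 2·P(B_{0.71} ≥ 0.49) = 2(1 − Φ(0.49/√0.71)) ≈ 0.5609

By the reflection principle for Brownian motion, P(M_t ≥ a) = 2 · P(B_t ≥ a) for a ≥ 0. Since B_t ~ N(0, t), P(B_t ≥ 0.49) = 1 − Φ(0.49/√t) = 1 − Φ(0.49/√0.71) = 1 − Φ(0.5815). So
  P(M_{0.71} ≥ 0.49) = 2(1 − Φ(0.5815)) ≈ 0.5609.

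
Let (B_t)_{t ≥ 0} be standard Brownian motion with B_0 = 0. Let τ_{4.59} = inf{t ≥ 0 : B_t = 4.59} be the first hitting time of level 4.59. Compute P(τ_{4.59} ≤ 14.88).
P(τ_{4.59} ≤ 14.88) = 2(1 − Φ(4.59/√14.88)) = 2(1 − Φ(1.1899)) ≈ 0.2341

By the reflection principle for standard BM, P(τ_b ≤ t) = 2 · P(B_t ≥ b). Since B_t ~ N(0, t), P(B_t ≥ 4.59) = 1 − Φ(4.59/√t) = 1 − Φ(4.59/√14.88) = 1 − Φ(1.1899) ≈ 0.11704. Doubling: P(τ_{4.59} ≤ 14.88) ≈ 2 · 0.11704 = 0.23408 ≈ 0.2341.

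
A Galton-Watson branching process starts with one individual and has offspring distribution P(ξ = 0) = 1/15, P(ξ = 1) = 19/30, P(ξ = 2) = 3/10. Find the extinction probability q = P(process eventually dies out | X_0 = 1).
q = 2/9

The pgf is f(s) = 1/15 + 19/30·s + 3/10·s². The extinction probability q is the smallest fixed point of f in [0, 1]. Setting s = f(s):
  3/10·s² + (19/30 − 1)·s + 1/15 = 0
  3/10·s² − (1/15 + 3/10)·s + 1/15 = 0
which factors as (s − 1)·(3/10·s − 1/15) = 0, giving roots s = 1 and s = (1/15)/(3/10) = 2/9.
Mean offspring μ = 19/30 + 2·3/10 = 37/30 > 1 (supercritical), so q < 1. The extinction probability is the smaller root: q = (1/15)/(3/10) = 2/9.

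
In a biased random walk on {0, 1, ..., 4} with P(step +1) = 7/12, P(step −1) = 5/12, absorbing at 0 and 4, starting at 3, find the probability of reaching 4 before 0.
P(hit 4 before 0) = (1 − (5/7)^3) / (1 − (5/7)^4) = 763/888

Let u_k denote P(reach 4 before 0 | start at k). Boundary: u_0 = 0, u_4 = 1. Recurrence: u_k = 7/12·u_{k+1} + 5/12·u_{k-1} for 1 ≤ k ≤ 3. Try u_k = A + B·r^k with r = q/p = (5/12)/(7/12) = 5/7. Substitution satisfies the recurrence; boundary conditions give:
  u_k = (1 − r^k) / (1 − r^N) = (1 − (5/7)^3) / (1 − (5/7)^4) = 763/888.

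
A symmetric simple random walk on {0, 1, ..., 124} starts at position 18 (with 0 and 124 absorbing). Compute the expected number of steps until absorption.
E[τ | X_0 = 18] = 1908

Let v_k = E[τ | X_0 = k]. Boundary: v_0 = v_124 = 0. Recurrence: v_k = 1 + (v_{k-1} + v_{k+1})/2 for 1 ≤ k ≤ 123. The particular solution to v_k − (v_{k-1} + v_{k+1})/2 = 1 is v_k = −k^2. Adding homogeneous solution A + B k and matching boundaries gives v_k = k (124 − k). Substituting k = 18: v_18 = 18 · 106 = 1908.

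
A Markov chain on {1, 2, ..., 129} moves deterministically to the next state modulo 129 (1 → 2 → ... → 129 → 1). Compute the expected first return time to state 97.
E[T_97 | X_0 = 97] = 129

The chain cycles deterministically, so starting at state 97 it returns in exactly 129 steps. Equivalently, the stationary distribution is uniform π_j = 1/129 for every state j, so by Kac's formula E[T_97] = 1/π_97 = 129.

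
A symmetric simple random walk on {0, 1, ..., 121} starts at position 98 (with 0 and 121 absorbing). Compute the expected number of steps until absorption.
E[τ | X_0 = 98] = 2254

Let v_k = E[τ | X_0 = k]. Boundary: v_0 = v_121 = 0. Recurrence: v_k = 1 + (v_{k-1} + v_{k+1})/2 for 1 ≤ k ≤ 120. The particular solution to v_k − (v_{k-1} + v_{k+1})/2 = 1 is v_k = −k^2. Adding homogeneous solution A + B k and matching boundaries gives v_k = k (121 − k). Substituting k = 98: v_98 = 98 · 23 = 2254.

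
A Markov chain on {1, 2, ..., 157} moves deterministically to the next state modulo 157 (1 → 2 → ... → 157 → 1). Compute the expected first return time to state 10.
E[T_10 | X_0 = 10] = 157

The chain cycles deterministically, so starting at state 10 it returns in exactly 157 steps. Equivalently, the stationary distribution is uniform π_j = 1/157 for every state j, so by Kac's formula E[T_10] = 1/π_10 = 157.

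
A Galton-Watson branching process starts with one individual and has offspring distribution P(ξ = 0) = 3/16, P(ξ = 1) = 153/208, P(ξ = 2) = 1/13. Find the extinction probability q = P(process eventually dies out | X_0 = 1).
q = 1

Mean offspring μ = 0·3/16 + 1·153/208 + 2·1/13 = 185/208 ≤ 1. For μ ≤ 1 with offspring not concentrated at 1, the Galton-Watson process goes extinct almost surely, so q = 1.
(Algebraic check: The pgf is f(s) = 3/16 + 153/208·s + 1/13·s². The extinction probability q is the smallest fixed point of f in [0, 1]. Setting s = f(s):
  1/13·s² + (153/208 − 1)·s + 3/16 = 0
  1/13·s² − (3/16 + 1/13)·s + 3/16 = 0
which factors as (s − 1)·(1/13·s − 3/16) = 0, giving roots s = 1 and s = (3/16)/(1/13) = 39/16. Since 39/16 ≥ 1, the smallest root in [0, 1] is s = 1.)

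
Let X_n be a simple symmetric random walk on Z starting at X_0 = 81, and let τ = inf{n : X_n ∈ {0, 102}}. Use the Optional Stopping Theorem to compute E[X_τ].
E[X_τ] = 81

X_n is a martingale and τ is a bounded-mean stopping time (indeed τ is finite a.s. with bounded expectation since the walk is in a bounded region). By the OST, E[X_τ] = E[X_0] = 81. Equivalently: E[X_τ] = 102 · P(hit 102 first) + 0 · P(hit 0 first) = 102 · (81/102) = 81.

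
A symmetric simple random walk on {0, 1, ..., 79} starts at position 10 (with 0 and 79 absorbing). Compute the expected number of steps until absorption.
E[τ | X_0 = 10] = 690

Let v_k = E[τ | X_0 = k]. Boundary: v_0 = v_79 = 0. Recurrence: v_k = 1 + (v_{k-1} + v_{k+1})/2 for 1 ≤ k ≤ 78. The particular solution to v_k − (v_{k-1} + v_{k+1})/2 = 1 is v_k = −k^2. Adding homogeneous solution A + B k and matching boundaries gives v_k = k (79 − k). Substituting k = 10: v_10 = 10 · 69 = 690.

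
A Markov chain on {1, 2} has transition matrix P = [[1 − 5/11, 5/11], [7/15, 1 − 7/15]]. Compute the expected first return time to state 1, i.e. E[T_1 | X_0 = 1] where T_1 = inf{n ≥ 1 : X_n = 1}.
E[T_1 | X_0 = 1] = 1/π_1 = 152/77

For an irreducible recurrent Markov chain with stationary distribution π, E[T_i | X_0 = i] = 1/π_i (Kac's formula). Here π_1 = (7/15)/(5/11 + 7/15) = (7/15)/(152/165) = 77/152, so E[T_1 | X_0 = 1] = 1/π_1 = (5/11 + 7/15)/(7/15) = (152/165)/(7/15) = 152/77.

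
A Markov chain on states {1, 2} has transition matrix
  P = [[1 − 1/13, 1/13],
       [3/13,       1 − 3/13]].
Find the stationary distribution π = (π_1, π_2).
π_1 = 3/4, π_2 = 1/4

Solve πP = π with π_1 + π_2 = 1. From πP = π: π_1 · (1 − 1/13) + π_2 · 3/13 = π_1 ⇒ π_2 · 3/13 = π_1 · 1/13 ⇒ π_2/π_1 = (1/13)/(3/13) = 1/3. Together with π_1 + π_2 = 1:
  π_1 = (3/13)/(1/13 + 3/13) = (3/13)/(4/13) = 3/4,
  π_2 = (1/13)/(1/13 + 3/13) = (1/13)/(4/13) = 1/4.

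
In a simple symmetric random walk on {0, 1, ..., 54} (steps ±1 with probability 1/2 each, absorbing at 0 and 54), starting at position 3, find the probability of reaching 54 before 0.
P(hit 54 before 0) = 3/54 = 1/18

Let u_k = P(hit 54 before 0 | start at k). Then u_0 = 0, u_54 = 1, and u_k = u_{k-1}/2 + u_{k+1}/2 for 1 ≤ k ≤ 53. This harmonic recurrence is solved by u_k = k/54, giving u_3 = 3/54 = 1/18.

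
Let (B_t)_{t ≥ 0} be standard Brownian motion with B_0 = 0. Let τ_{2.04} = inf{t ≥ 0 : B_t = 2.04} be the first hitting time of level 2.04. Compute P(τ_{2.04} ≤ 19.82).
P(τ_{2.04} ≤ 19.82) = 2(1 − Φ(2.04/√19.82)) = 2(1 − Φ(0.4582)) ≈ 0.6468

By the reflection principle for standard BM, P(τ_b ≤ t) = 2 · P(B_t ≥ b). Since B_t ~ N(0, t), P(B_t ≥ 2.04) = 1 − Φ(2.04/√t) = 1 − Φ(2.04/√19.82) = 1 − Φ(0.4582) ≈ 0.32340. Doubling: P(τ_{2.04} ≤ 19.82) ≈ 2 · 0.32340 = 0.64680 ≈ 0.6468.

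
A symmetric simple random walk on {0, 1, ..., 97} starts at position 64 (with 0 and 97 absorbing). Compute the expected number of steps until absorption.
E[τ | X_0 = 64] = 2112

Let v_k = E[τ | X_0 = k]. Boundary: v_0 = v_97 = 0. Recurrence: v_k = 1 + (v_{k-1} + v_{k+1})/2 for 1 ≤ k ≤ 96. The particular solution to v_k − (v_{k-1} + v_{k+1})/2 = 1 is v_k = −k^2. Adding homogeneous solution A + B k and matching boundaries gives v_k = k (97 − k). Substituting k = 64: v_64 = 64 · 33 = 2112.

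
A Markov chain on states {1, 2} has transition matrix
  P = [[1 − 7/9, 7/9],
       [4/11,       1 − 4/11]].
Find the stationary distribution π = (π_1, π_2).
π_1 = 36/113, π_2 = 77/113

Solve πP = π with π_1 + π_2 = 1. From πP = π: π_1 · (1 − 7/9) + π_2 · 4/11 = π_1 ⇒ π_2 · 4/11 = π_1 · 7/9 ⇒ π_2/π_1 = (7/9)/(4/11) = 77/36. Together with π_1 + π_2 = 1:
  π_1 = (4/11)/(7/9 + 4/11) = (4/11)/(113/99) = 36/113,
  π_2 = (7/9)/(7/9 + 4/11) = (7/9)/(113/99) = 77/113.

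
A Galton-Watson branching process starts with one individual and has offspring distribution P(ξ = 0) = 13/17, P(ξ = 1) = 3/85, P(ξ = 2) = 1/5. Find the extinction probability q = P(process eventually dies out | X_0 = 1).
q = 1

Mean offspring μ = 0·13/17 + 1·3/85 + 2·1/5 = 37/85 ≤ 1. For μ ≤ 1 with offspring not concentrated at 1, the Galton-Watson process goes extinct almost surely, so q = 1.
(Algebraic check: The pgf is f(s) = 13/17 + 3/85·s + 1/5·s². The extinction probability q is the smallest fixed point of f in [0, 1]. Setting s = f(s):
  1/5·s² + (3/85 − 1)·s + 13/17 = 0
  1/5·s² − (13/17 + 1/5)·s + 13/17 = 0
which factors as (s − 1)·(1/5·s − 13/17) = 0, giving roots s = 1 and s = (13/17)/(1/5) = 65/17. Since 65/17 ≥ 1, the smallest root in [0, 1] is s = 1.)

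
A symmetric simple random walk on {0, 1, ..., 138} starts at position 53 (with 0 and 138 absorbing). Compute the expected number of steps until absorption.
E[τ | X_0 = 53] = 4505

Let v_k = E[τ | X_0 = k]. Boundary: v_0 = v_138 = 0. Recurrence: v_k = 1 + (v_{k-1} + v_{k+1})/2 for 1 ≤ k ≤ 137. The particular solution to v_k − (v_{k-1} + v_{k+1})/2 = 1 is v_k = −k^2. Adding homogeneous solution A + B k and matching boundaries gives v_k = k (138 − k). Substituting k = 53: v_53 = 53 · 85 = 4505.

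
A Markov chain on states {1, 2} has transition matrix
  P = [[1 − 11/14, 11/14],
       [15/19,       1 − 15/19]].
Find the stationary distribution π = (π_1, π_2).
π_1 = 210/419, π_2 = 209/419

Solve πP = π with π_1 + π_2 = 1. From πP = π: π_1 · (1 − 11/14) + π_2 · 15/19 = π_1 ⇒ π_2 · 15/19 = π_1 · 11/14 ⇒ π_2/π_1 = (11/14)/(15/19) = 209/210. Together with π_1 + π_2 = 1:
  π_1 = (15/19)/(11/14 + 15/19) = (15/19)/(419/266) = 210/419,
  π_2 = (11/14)/(11/14 + 15/19) = (11/14)/(419/266) = 209/419.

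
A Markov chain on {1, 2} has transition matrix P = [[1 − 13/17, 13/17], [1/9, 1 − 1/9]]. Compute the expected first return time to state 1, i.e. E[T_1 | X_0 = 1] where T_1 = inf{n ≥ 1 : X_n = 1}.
E[T_1 | X_0 = 1] = 1/π_1 = 134/17

For an irreducible recurrent Markov chain with stationary distribution π, E[T_i | X_0 = i] = 1/π_i (Kac's formula). Here π_1 = (1/9)/(13/17 + 1/9) = (1/9)/(134/153) = 17/134, so E[T_1 | X_0 = 1] = 1/π_1 = (13/17 + 1/9)/(1/9) = (134/153)/(1/9) = 134/17.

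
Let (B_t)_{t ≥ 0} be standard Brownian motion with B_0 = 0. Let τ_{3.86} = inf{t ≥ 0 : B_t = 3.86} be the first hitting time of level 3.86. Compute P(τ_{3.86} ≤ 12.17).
P(τ_{3.86} ≤ 12.17) = 2(1 − Φ(3.86/√12.17)) = 2(1 − Φ(1.1065)) ≈ 0.2685

By the reflection principle for standard BM, P(τ_b ≤ t) = 2 · P(B_t ≥ b). Since B_t ~ N(0, t), P(B_t ≥ 3.86) = 1 − Φ(3.86/√t) = 1 − Φ(3.86/√12.17) = 1 − Φ(1.1065) ≈ 0.13426. Doubling: P(τ_{3.86} ≤ 12.17) ≈ 2 · 0.13426 = 0.26852 ≈ 0.2685.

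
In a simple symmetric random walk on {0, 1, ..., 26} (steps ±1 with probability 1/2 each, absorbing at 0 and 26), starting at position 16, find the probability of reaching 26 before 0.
P(hit 26 before 0) = 16/26 = 8/13

Let u_k = P(hit 26 before 0 | start at k). Then u_0 = 0, u_26 = 1, and u_k = u_{k-1}/2 + u_{k+1}/2 for 1 ≤ k ≤ 25. This harmonic recurrence is solved by u_k = k/26, giving u_16 = 16/26 = 8/13.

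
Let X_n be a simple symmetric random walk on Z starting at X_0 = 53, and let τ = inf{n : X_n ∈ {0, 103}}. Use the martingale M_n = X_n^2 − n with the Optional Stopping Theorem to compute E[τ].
E[τ] = 2650

M_n = X_n^2 − n is a martingale (since E[X_{n+1}^2 | F_n] = X_n^2 + 1). By OST (τ has finite mean in a bounded region), E[M_τ] = E[M_0] = X_0^2 − 0 = 53^2 = 2809. Also E[M_τ] = E[X_τ^2] − E[τ]. The walk exits at 0 or 103, with P(hit 103 first) = 53/103, so E[X_τ^2] = 103^2 · 53/103 + 0 = 5459. Thus E[τ] = E[X_τ^2] − E[M_τ] = 5459 − 2809 = 2650 = 53(103 − 53) = 2650.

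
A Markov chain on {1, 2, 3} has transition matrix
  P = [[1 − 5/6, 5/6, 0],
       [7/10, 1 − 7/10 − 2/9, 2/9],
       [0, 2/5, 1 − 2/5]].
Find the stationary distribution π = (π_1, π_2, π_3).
π = (27/77, 225/539, 125/539)

This is a birth-death chain on three states, which satisfies detailed balance: π_1 · P_{12} = π_2 · P_{21} and π_2 · P_{23} = π_3 · P_{32}.
From π_1 · 5/6 = π_2 · 7/10: π_2/π_1 = (5/6)/(7/10) = 25/21.
From π_2 · 2/9 = π_3 · 2/5: π_3/π_2 = (2/9)/(2/5) = 5/9.
Take π_1 proportional to 1; then unnormalized π = (1, 25/21, 125/189). Normalize by dividing by the sum 77/27:
  π = (27/77, 225/539, 125/539).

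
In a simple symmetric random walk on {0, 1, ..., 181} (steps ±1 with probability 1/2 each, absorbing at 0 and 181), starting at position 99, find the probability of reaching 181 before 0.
P(hit 181 before 0) = 99/181

Let u_k = P(hit 181 before 0 | start at k). Then u_0 = 0, u_181 = 1, and u_k = u_{k-1}/2 + u_{k+1}/2 for 1 ≤ k ≤ 180. This harmonic recurrence is solved by u_k = k/181, giving u_99 = 99/181.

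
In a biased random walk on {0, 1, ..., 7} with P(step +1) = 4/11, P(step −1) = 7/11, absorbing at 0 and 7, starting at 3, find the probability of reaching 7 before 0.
P(hit 7 before 0) = (1 − (7/4)^3) / (1 − (7/4)^7) = 23808/269053

Let u_k denote P(reach 7 before 0 | start at k). Boundary: u_0 = 0, u_7 = 1. Recurrence: u_k = 4/11·u_{k+1} + 7/11·u_{k-1} for 1 ≤ k ≤ 6. Try u_k = A + B·r^k with r = q/p = (7/11)/(4/11) = 7/4. Substitution satisfies the recurrence; boundary conditions give:
  u_k = (1 − r^k) / (1 − r^N) = (1 − (7/4)^3) / (1 − (7/4)^7) = 23808/269053.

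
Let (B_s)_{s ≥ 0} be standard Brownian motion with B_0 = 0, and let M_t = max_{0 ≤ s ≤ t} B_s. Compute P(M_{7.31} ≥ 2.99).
P(M_{7.31} ≥ 2.99) = 2·P(B_{7.31} ≥ 2.99) = 2(1 − Φ(2.99/√7.31)) ≈ 0.2688

By the reflection principle for Brownian motion, P(M_t ≥ a) = 2 · P(B_t ≥ a) for a ≥ 0. Since B_t ~ N(0, t), P(B_t ≥ 2.99) = 1 − Φ(2.99/√t) = 1 − Φ(2.99/√7.31) = 1 − Φ(1.1059). So
  P(M_{7.31} ≥ 2.99) = 2(1 − Φ(1.1059)) ≈ 0.2688.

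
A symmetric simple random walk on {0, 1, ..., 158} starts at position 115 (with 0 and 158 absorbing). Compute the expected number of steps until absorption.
E[τ | X_0 = 115] = 4945

Let v_k = E[τ | X_0 = k]. Boundary: v_0 = v_158 = 0. Recurrence: v_k = 1 + (v_{k-1} + v_{k+1})/2 for 1 ≤ k ≤ 157. The particular solution to v_k − (v_{k-1} + v_{k+1})/2 = 1 is v_k = −k^2. Adding homogeneous solution A + B k and matching boundaries gives v_k = k (158 − k). Substituting k = 115: v_115 = 115 · 43 = 4945.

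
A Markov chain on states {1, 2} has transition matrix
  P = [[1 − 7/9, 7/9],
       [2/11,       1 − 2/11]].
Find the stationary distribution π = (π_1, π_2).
π_1 = 18/95, π_2 = 77/95

Solve πP = π with π_1 + π_2 = 1. From πP = π: π_1 · (1 − 7/9) + π_2 · 2/11 = π_1 ⇒ π_2 · 2/11 = π_1 · 7/9 ⇒ π_2/π_1 = (7/9)/(2/11) = 77/18. Together with π_1 + π_2 = 1:
  π_1 = (2/11)/(7/9 + 2/11) = (2/11)/(95/99) = 18/95,
  π_2 = (7/9)/(7/9 + 2/11) = (7/9)/(95/99) = 77/95.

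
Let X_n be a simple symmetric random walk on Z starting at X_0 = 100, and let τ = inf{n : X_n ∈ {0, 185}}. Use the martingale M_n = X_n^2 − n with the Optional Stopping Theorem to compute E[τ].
E[τ] = 8500

M_n = X_n^2 − n is a martingale (since E[X_{n+1}^2 | F_n] = X_n^2 + 1). By OST (τ has finite mean in a bounded region), E[M_τ] = E[M_0] = X_0^2 − 0 = 100^2 = 10000. Also E[M_τ] = E[X_τ^2] − E[τ]. The walk exits at 0 or 185, with P(hit 185 first) = 100/185, so E[X_τ^2] = 185^2 · 100/185 + 0 = 18500. Thus E[τ] = E[X_τ^2] − E[M_τ] = 18500 − 10000 = 8500 = 100(185 − 100) = 8500.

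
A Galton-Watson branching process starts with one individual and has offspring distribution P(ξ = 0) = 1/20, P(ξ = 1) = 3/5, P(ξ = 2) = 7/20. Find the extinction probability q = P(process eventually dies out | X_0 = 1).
q = 1/7

The pgf is f(s) = 1/20 + 3/5·s + 7/20·s². The extinction probability q is the smallest fixed point of f in [0, 1]. Setting s = f(s):
  7/20·s² + (3/5 − 1)·s + 1/20 = 0
  7/20·s² − (1/20 + 7/20)·s + 1/20 = 0
which factors as (s − 1)·(7/20·s − 1/20) = 0, giving roots s = 1 and s = (1/20)/(7/20) = 1/7.
Mean offspring μ = 3/5 + 2·7/20 = 13/10 > 1 (supercritical), so q < 1. The extinction probability is the smaller root: q = (1/20)/(7/20) = 1/7.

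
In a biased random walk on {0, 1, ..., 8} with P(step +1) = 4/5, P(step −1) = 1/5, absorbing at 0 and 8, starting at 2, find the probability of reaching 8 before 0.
P(hit 8 before 0) = (1 − (1/4)^2) / (1 − (1/4)^8) = 4096/4369

Let u_k denote P(reach 8 before 0 | start at k). Boundary: u_0 = 0, u_8 = 1. Recurrence: u_k = 4/5·u_{k+1} + 1/5·u_{k-1} for 1 ≤ k ≤ 7. Try u_k = A + B·r^k with r = q/p = (1/5)/(4/5) = 1/4. Substitution satisfies the recurrence; boundary conditions give:
  u_k = (1 − r^k) / (1 − r^N) = (1 − (1/4)^2) / (1 − (1/4)^8) = 4096/4369.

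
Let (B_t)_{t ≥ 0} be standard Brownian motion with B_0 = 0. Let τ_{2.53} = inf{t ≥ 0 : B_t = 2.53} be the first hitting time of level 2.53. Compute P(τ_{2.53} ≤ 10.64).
P(τ_{2.53} ≤ 10.64) = 2(1 − Φ(2.53/√10.64)) = 2(1 − Φ(0.7756)) ≈ 0.4380

By the reflection principle for standard BM, P(τ_b ≤ t) = 2 · P(B_t ≥ b). Since B_t ~ N(0, t), P(B_t ≥ 2.53) = 1 − Φ(2.53/√t) = 1 − Φ(2.53/√10.64) = 1 − Φ(0.7756) ≈ 0.21899. Doubling: P(τ_{2.53} ≤ 10.64) ≈ 2 · 0.21899 = 0.43798 ≈ 0.4380.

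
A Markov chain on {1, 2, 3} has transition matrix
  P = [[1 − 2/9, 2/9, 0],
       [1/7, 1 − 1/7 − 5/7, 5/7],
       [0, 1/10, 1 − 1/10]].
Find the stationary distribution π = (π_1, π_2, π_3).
π = (3/41, 14/123, 100/123)

This is a birth-death chain on three states, which satisfies detailed balance: π_1 · P_{12} = π_2 · P_{21} and π_2 · P_{23} = π_3 · P_{32}.
From π_1 · 2/9 = π_2 · 1/7: π_2/π_1 = (2/9)/(1/7) = 14/9.
From π_2 · 5/7 = π_3 · 1/10: π_3/π_2 = (5/7)/(1/10) = 50/7.
Take π_1 proportional to 1; then unnormalized π = (1, 14/9, 100/9). Normalize by dividing by the sum 41/3:
  π = (3/41, 14/123, 100/123).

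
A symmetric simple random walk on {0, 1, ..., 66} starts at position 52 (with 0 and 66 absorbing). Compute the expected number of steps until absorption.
E[τ | X_0 = 52] = 728

Let v_k = E[τ | X_0 = k]. Boundary: v_0 = v_66 = 0. Recurrence: v_k = 1 + (v_{k-1} + v_{k+1})/2 for 1 ≤ k ≤ 65. The particular solution to v_k − (v_{k-1} + v_{k+1})/2 = 1 is v_k = −k^2. Adding homogeneous solution A + B k and matching boundaries gives v_k = k (66 − k). Substituting k = 52: v_52 = 52 · 14 = 728.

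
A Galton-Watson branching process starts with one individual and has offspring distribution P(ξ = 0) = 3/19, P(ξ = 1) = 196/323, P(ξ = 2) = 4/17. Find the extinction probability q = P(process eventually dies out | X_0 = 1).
q = 51/76

The pgf is f(s) = 3/19 + 196/323·s + 4/17·s². The extinction probability q is the smallest fixed point of f in [0, 1]. Setting s = f(s):
  4/17·s² + (196/323 − 1)·s + 3/19 = 0
  4/17·s² − (3/19 + 4/17)·s + 3/19 = 0
which factors as (s − 1)·(4/17·s − 3/19) = 0, giving roots s = 1 and s = (3/19)/(4/17) = 51/76.
Mean offspring μ = 196/323 + 2·4/17 = 348/323 > 1 (supercritical), so q < 1. The extinction probability is the smaller root: q = (3/19)/(4/17) = 51/76.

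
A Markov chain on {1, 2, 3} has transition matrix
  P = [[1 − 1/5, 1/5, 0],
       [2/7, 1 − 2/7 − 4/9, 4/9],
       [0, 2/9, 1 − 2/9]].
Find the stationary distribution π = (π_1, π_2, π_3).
π = (10/31, 7/31, 14/31)

This is a birth-death chain on three states, which satisfies detailed balance: π_1 · P_{12} = π_2 · P_{21} and π_2 · P_{23} = π_3 · P_{32}.
From π_1 · 1/5 = π_2 · 2/7: π_2/π_1 = (1/5)/(2/7) = 7/10.
From π_2 · 4/9 = π_3 · 2/9: π_3/π_2 = (4/9)/(2/9) = 2.
Take π_1 proportional to 1; then unnormalized π = (1, 7/10, 7/5). Normalize by dividing by the sum 31/10:
  π = (10/31, 7/31, 14/31).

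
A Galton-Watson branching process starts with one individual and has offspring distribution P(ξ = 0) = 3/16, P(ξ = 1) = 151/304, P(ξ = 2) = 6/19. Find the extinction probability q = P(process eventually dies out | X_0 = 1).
q = 19/32

The pgf is f(s) = 3/16 + 151/304·s + 6/19·s². The extinction probability q is the smallest fixed point of f in [0, 1]. Setting s = f(s):
  6/19·s² + (151/304 − 1)·s + 3/16 = 0
  6/19·s² − (3/16 + 6/19)·s + 3/16 = 0
which factors as (s − 1)·(6/19·s − 3/16) = 0, giving roots s = 1 and s = (3/16)/(6/19) = 19/32.
Mean offspring μ = 151/304 + 2·6/19 = 343/304 > 1 (supercritical), so q < 1. The extinction probability is the smaller root: q = (3/16)/(6/19) = 19/32.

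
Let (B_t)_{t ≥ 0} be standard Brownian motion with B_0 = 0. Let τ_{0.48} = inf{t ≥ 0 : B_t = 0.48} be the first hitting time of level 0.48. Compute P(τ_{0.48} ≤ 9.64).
P(τ_{0.48} ≤ 9.64) = 2(1 − Φ(0.48/√9.64)) = 2(1 − Φ(0.1546)) ≈ 0.8771

By the reflection principle for standard BM, P(τ_b ≤ t) = 2 · P(B_t ≥ b). Since B_t ~ N(0, t), P(B_t ≥ 0.48) = 1 − Φ(0.48/√t) = 1 − Φ(0.48/√9.64) = 1 − Φ(0.1546) ≈ 0.43857. Doubling: P(τ_{0.48} ≤ 9.64) ≈ 2 · 0.43857 = 0.87714 ≈ 0.8771.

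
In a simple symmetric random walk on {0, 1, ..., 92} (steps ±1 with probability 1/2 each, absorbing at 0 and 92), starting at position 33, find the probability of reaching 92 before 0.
P(hit 92 before 0) = 33/92

Let u_k = P(hit 92 before 0 | start at k). Then u_0 = 0, u_92 = 1, and u_k = u_{k-1}/2 + u_{k+1}/2 for 1 ≤ k ≤ 91. This harmonic recurrence is solved by u_k = k/92, giving u_33 = 33/92.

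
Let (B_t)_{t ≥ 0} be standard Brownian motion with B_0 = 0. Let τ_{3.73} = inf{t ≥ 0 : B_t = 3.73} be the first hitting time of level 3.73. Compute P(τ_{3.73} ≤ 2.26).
P(τ_{3.73} ≤ 2.26) = 2(1 − Φ(3.73/√2.26)) = 2(1 − Φ(2.4812)) ≈ 0.0131

By the reflection principle for standard BM, P(τ_b ≤ t) = 2 · P(B_t ≥ b). Since B_t ~ N(0, t), P(B_t ≥ 3.73) = 1 − Φ(3.73/√t) = 1 − Φ(3.73/√2.26) = 1 − Φ(2.4812) ≈ 0.00655. Doubling: P(τ_{3.73} ≤ 2.26) ≈ 2 · 0.00655 = 0.01310 ≈ 0.0131.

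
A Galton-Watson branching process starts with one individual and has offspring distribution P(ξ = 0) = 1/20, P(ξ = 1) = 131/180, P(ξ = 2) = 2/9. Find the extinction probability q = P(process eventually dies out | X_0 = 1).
q = 9/40

The pgf is f(s) = 1/20 + 131/180·s + 2/9·s². The extinction probability q is the smallest fixed point of f in [0, 1]. Setting s = f(s):
  2/9·s² + (131/180 − 1)·s + 1/20 = 0
  2/9·s² − (1/20 + 2/9)·s + 1/20 = 0
which factors as (s − 1)·(2/9·s − 1/20) = 0, giving roots s = 1 and s = (1/20)/(2/9) = 9/40.
Mean offspring μ = 131/180 + 2·2/9 = 211/180 > 1 (supercritical), so q < 1. The extinction probability is the smaller root: q = (1/20)/(2/9) = 9/40.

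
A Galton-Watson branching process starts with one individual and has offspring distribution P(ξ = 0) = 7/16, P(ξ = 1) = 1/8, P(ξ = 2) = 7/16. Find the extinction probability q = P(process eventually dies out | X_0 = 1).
q = 1

Mean offspring μ = 0·7/16 + 1·1/8 + 2·7/16 = 1 ≤ 1. For μ ≤ 1 with offspring not concentrated at 1, the Galton-Watson process goes extinct almost surely, so q = 1.
(Algebraic check: The pgf is f(s) = 7/16 + 1/8·s + 7/16·s². The extinction probability q is the smallest fixed point of f in [0, 1]. Setting s = f(s):
  7/16·s² + (1/8 − 1)·s + 7/16 = 0
  7/16·s² − (7/16 + 7/16)·s + 7/16 = 0
which factors as (s − 1)·(7/16·s − 7/16) = 0, giving roots s = 1 and s = (7/16)/(7/16) = 1. Since 1 ≥ 1, the smallest root in [0, 1] is s = 1.)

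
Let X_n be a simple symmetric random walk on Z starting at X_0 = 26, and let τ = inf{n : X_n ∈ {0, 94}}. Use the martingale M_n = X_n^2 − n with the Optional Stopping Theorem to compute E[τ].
E[τ] = 1768

M_n = X_n^2 − n is a martingale (since E[X_{n+1}^2 | F_n] = X_n^2 + 1). By OST (τ has finite mean in a bounded region), E[M_τ] = E[M_0] = X_0^2 − 0 = 26^2 = 676. Also E[M_τ] = E[X_τ^2] − E[τ]. The walk exits at 0 or 94, with P(hit 94 first) = 26/94, so E[X_τ^2] = 94^2 · 26/94 + 0 = 2444. Thus E[τ] = E[X_τ^2] − E[M_τ] = 2444 − 676 = 1768 = 26(94 − 26) = 1768.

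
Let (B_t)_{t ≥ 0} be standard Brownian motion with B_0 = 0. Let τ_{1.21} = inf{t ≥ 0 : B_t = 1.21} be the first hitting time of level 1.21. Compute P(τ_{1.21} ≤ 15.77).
P(τ_{1.21} ≤ 15.77) = 2(1 − Φ(1.21/√15.77)) = 2(1 − Φ(0.3047)) ≈ 0.7606

By the reflection principle for standard BM, P(τ_b ≤ t) = 2 · P(B_t ≥ b). Since B_t ~ N(0, t), P(B_t ≥ 1.21) = 1 − Φ(1.21/√t) = 1 − Φ(1.21/√15.77) = 1 − Φ(0.3047) ≈ 0.38030. Doubling: P(τ_{1.21} ≤ 15.77) ≈ 2 · 0.38030 = 0.76060 ≈ 0.7606.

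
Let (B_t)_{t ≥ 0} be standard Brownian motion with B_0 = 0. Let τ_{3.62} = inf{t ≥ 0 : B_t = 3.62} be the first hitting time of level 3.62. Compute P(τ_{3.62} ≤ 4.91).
P(τ_{3.62} ≤ 4.91) = 2(1 − Φ(3.62/√4.91)) = 2(1 − Φ(1.6337)) ≈ 0.1023

By the reflection principle for standard BM, P(τ_b ≤ t) = 2 · P(B_t ≥ b). Since B_t ~ N(0, t), P(B_t ≥ 3.62) = 1 − Φ(3.62/√t) = 1 − Φ(3.62/√4.91) = 1 − Φ(1.6337) ≈ 0.05116. Doubling: P(τ_{3.62} ≤ 4.91) ≈ 2 · 0.05116 = 0.10232 ≈ 0.1023.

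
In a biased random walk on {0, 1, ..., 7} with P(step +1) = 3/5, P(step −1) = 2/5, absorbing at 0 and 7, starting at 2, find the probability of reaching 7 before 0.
P(hit 7 before 0) = (1 − (2/3)^2) / (1 − (2/3)^7) = 1215/2059

Let u_k denote P(reach 7 before 0 | start at k). Boundary: u_0 = 0, u_7 = 1. Recurrence: u_k = 3/5·u_{k+1} + 2/5·u_{k-1} for 1 ≤ k ≤ 6. Try u_k = A + B·r^k with r = q/p = (2/5)/(3/5) = 2/3. Substitution satisfies the recurrence; boundary conditions give:
  u_k = (1 − r^k) / (1 − r^N) = (1 − (2/3)^2) / (1 − (2/3)^7) = 1215/2059.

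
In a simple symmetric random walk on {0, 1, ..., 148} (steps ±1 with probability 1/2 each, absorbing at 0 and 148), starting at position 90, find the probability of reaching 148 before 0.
P(hit 148 before 0) = 90/148 = 45/74

Let u_k = P(hit 148 before 0 | start at k). Then u_0 = 0, u_148 = 1, and u_k = u_{k-1}/2 + u_{k+1}/2 for 1 ≤ k ≤ 147. This harmonic recurrence is solved by u_k = k/148, giving u_90 = 90/148 = 45/74.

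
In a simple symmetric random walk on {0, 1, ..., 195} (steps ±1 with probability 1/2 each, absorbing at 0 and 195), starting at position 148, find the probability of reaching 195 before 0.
P(hit 195 before 0) = 148/195

Let u_k = P(hit 195 before 0 | start at k). Then u_0 = 0, u_195 = 1, and u_k = u_{k-1}/2 + u_{k+1}/2 for 1 ≤ k ≤ 194. This harmonic recurrence is solved by u_k = k/195, giving u_148 = 148/195.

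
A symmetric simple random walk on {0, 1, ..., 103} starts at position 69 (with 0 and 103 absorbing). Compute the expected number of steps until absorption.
E[τ | X_0 = 69] = 2346

Let v_k = E[τ | X_0 = k]. Boundary: v_0 = v_103 = 0. Recurrence: v_k = 1 + (v_{k-1} + v_{k+1})/2 for 1 ≤ k ≤ 102. The particular solution to v_k − (v_{k-1} + v_{k+1})/2 = 1 is v_k = −k^2. Adding homogeneous solution A + B k and matching boundaries gives v_k = k (103 − k). Substituting k = 69: v_69 = 69 · 34 = 2346.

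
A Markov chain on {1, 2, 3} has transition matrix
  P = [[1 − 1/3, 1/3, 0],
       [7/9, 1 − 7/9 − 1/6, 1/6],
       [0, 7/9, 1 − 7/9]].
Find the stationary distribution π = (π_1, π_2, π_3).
π = (98/149, 42/149, 9/149)

This is a birth-death chain on three states, which satisfies detailed balance: π_1 · P_{12} = π_2 · P_{21} and π_2 · P_{23} = π_3 · P_{32}.
From π_1 · 1/3 = π_2 · 7/9: π_2/π_1 = (1/3)/(7/9) = 3/7.
From π_2 · 1/6 = π_3 · 7/9: π_3/π_2 = (1/6)/(7/9) = 3/14.
Take π_1 proportional to 1; then unnormalized π = (1, 3/7, 9/98). Normalize by dividing by the sum 149/98:
  π = (98/149, 42/149, 9/149).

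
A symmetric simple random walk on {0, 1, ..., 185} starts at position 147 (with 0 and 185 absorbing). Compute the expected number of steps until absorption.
E[τ | X_0 = 147] = 5586

Let v_k = E[τ | X_0 = k]. Boundary: v_0 = v_185 = 0. Recurrence: v_k = 1 + (v_{k-1} + v_{k+1})/2 for 1 ≤ k ≤ 184. The particular solution to v_k − (v_{k-1} + v_{k+1})/2 = 1 is v_k = −k^2. Adding homogeneous solution A + B k and matching boundaries gives v_k = k (185 − k). Substituting k = 147: v_147 = 147 · 38 = 5586.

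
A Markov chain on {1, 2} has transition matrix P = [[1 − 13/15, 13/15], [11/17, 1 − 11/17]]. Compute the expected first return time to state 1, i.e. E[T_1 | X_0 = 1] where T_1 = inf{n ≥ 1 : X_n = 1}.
E[T_1 | X_0 = 1] = 1/π_1 = 386/165

For an irreducible recurrent Markov chain with stationary distribution π, E[T_i | X_0 = i] = 1/π_i (Kac's formula). Here π_1 = (11/17)/(13/15 + 11/17) = (11/17)/(386/255) = 165/386, so E[T_1 | X_0 = 1] = 1/π_1 = (13/15 + 11/17)/(11/17) = (386/255)/(11/17) = 386/165.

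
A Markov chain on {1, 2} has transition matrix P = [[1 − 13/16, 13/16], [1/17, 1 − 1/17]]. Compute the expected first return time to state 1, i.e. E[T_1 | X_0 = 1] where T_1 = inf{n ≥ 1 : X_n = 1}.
E[T_1 | X_0 = 1] = 1/π_1 = 237/16

For an irreducible recurrent Markov chain with stationary distribution π, E[T_i | X_0 = i] = 1/π_i (Kac's formula). Here π_1 = (1/17)/(13/16 + 1/17) = (1/17)/(237/272) = 16/237, so E[T_1 | X_0 = 1] = 1/π_1 = (13/16 + 1/17)/(1/17) = (237/272)/(1/17) = 237/16.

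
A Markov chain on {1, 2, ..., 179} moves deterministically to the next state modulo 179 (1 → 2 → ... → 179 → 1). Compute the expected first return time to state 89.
E[T_89 | X_0 = 89] = 179

The chain cycles deterministically, so starting at state 89 it returns in exactly 179 steps. Equivalently, the stationary distribution is uniform π_j = 1/179 for every state j, so by Kac's formula E[T_89] = 1/π_89 = 179.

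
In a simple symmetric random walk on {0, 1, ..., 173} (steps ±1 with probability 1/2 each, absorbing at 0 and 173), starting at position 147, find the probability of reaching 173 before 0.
P(hit 173 before 0) = 147/173

Let u_k = P(hit 173 before 0 | start at k). Then u_0 = 0, u_173 = 1, and u_k = u_{k-1}/2 + u_{k+1}/2 for 1 ≤ k ≤ 172. This harmonic recurrence is solved by u_k = k/173, giving u_147 = 147/173.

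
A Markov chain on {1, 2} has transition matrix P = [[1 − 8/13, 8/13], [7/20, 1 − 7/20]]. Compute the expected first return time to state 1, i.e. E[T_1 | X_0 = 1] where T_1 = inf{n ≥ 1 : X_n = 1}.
E[T_1 | X_0 = 1] = 1/π_1 = 251/91

For an irreducible recurrent Markov chain with stationary distribution π, E[T_i | X_0 = i] = 1/π_i (Kac's formula). Here π_1 = (7/20)/(8/13 + 7/20) = (7/20)/(251/260) = 91/251, so E[T_1 | X_0 = 1] = 1/π_1 = (8/13 + 7/20)/(7/20) = (251/260)/(7/20) = 251/91.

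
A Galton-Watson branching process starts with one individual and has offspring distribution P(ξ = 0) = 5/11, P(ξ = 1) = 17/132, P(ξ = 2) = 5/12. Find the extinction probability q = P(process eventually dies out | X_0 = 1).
q = 1

Mean offspring μ = 0·5/11 + 1·17/132 + 2·5/12 = 127/132 ≤ 1. For μ ≤ 1 with offspring not concentrated at 1, the Galton-Watson process goes extinct almost surely, so q = 1.
(Algebraic check: The pgf is f(s) = 5/11 + 17/132·s + 5/12·s². The extinction probability q is the smallest fixed point of f in [0, 1]. Setting s = f(s):
  5/12·s² + (17/132 − 1)·s + 5/11 = 0
  5/12·s² − (5/11 + 5/12)·s + 5/11 = 0
which factors as (s − 1)·(5/12·s − 5/11) = 0, giving roots s = 1 and s = (5/11)/(5/12) = 12/11. Since 12/11 ≥ 1, the smallest root in [0, 1] is s = 1.)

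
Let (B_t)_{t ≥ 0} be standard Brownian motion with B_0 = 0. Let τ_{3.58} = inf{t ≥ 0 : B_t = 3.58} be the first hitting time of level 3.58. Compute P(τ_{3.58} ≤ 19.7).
P(τ_{3.58} ≤ 19.7) = 2(1 − Φ(3.58/√19.7)) = 2(1 − Φ(0.8066)) ≈ 0.4199

By the reflection principle for standard BM, P(τ_b ≤ t) = 2 · P(B_t ≥ b). Since B_t ~ N(0, t), P(B_t ≥ 3.58) = 1 − Φ(3.58/√t) = 1 − Φ(3.58/√19.7) = 1 − Φ(0.8066) ≈ 0.20995. Doubling: P(τ_{3.58} ≤ 19.7) ≈ 2 · 0.20995 = 0.41990 ≈ 0.4199.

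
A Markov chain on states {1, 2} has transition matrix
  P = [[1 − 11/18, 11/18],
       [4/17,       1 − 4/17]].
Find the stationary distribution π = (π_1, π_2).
π_1 = 72/259, π_2 = 187/259

Solve πP = π with π_1 + π_2 = 1. From πP = π: π_1 · (1 − 11/18) + π_2 · 4/17 = π_1 ⇒ π_2 · 4/17 = π_1 · 11/18 ⇒ π_2/π_1 = (11/18)/(4/17) = 187/72. Together with π_1 + π_2 = 1:
  π_1 = (4/17)/(11/18 + 4/17) = (4/17)/(259/306) = 72/259,
  π_2 = (11/18)/(11/18 + 4/17) = (11/18)/(259/306) = 187/259.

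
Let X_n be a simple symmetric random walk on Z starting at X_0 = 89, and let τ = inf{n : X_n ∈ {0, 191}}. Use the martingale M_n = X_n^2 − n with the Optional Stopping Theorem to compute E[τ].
E[τ] = 9078

M_n = X_n^2 − n is a martingale (since E[X_{n+1}^2 | F_n] = X_n^2 + 1). By OST (τ has finite mean in a bounded region), E[M_τ] = E[M_0] = X_0^2 − 0 = 89^2 = 7921. Also E[M_τ] = E[X_τ^2] − E[τ]. The walk exits at 0 or 191, with P(hit 191 first) = 89/191, so E[X_τ^2] = 191^2 · 89/191 + 0 = 16999. Thus E[τ] = E[X_τ^2] − E[M_τ] = 16999 − 7921 = 9078 = 89(191 − 89) = 9078.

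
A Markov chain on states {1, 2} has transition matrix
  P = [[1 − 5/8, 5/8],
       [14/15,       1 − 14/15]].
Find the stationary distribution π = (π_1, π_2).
π_1 = 112/187, π_2 = 75/187

Solve πP = π with π_1 + π_2 = 1. From πP = π: π_1 · (1 − 5/8) + π_2 · 14/15 = π_1 ⇒ π_2 · 14/15 = π_1 · 5/8 ⇒ π_2/π_1 = (5/8)/(14/15) = 75/112. Together with π_1 + π_2 = 1:
  π_1 = (14/15)/(5/8 + 14/15) = (14/15)/(187/120) = 112/187,
  π_2 = (5/8)/(5/8 + 14/15) = (5/8)/(187/120) = 75/187.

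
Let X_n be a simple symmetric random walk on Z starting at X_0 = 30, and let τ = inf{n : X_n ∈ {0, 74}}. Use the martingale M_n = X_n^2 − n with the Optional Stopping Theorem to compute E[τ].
E[τ] = 1320

M_n = X_n^2 − n is a martingale (since E[X_{n+1}^2 | F_n] = X_n^2 + 1). By OST (τ has finite mean in a bounded region), E[M_τ] = E[M_0] = X_0^2 − 0 = 30^2 = 900. Also E[M_τ] = E[X_τ^2] − E[τ]. The walk exits at 0 or 74, with P(hit 74 first) = 30/74, so E[X_τ^2] = 74^2 · 30/74 + 0 = 2220. Thus E[τ] = E[X_τ^2] − E[M_τ] = 2220 − 900 = 1320 = 30(74 − 30) = 1320.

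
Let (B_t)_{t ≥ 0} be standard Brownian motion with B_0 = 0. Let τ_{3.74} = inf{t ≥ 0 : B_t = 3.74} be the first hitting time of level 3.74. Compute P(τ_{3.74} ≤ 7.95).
P(τ_{3.74} ≤ 7.95) = 2(1 − Φ(3.74/√7.95)) = 2(1 − Φ(1.3264)) ≈ 0.1847

By the reflection principle for standard BM, P(τ_b ≤ t) = 2 · P(B_t ≥ b). Since B_t ~ N(0, t), P(B_t ≥ 3.74) = 1 − Φ(3.74/√t) = 1 − Φ(3.74/√7.95) = 1 − Φ(1.3264) ≈ 0.09235. Doubling: P(τ_{3.74} ≤ 7.95) ≈ 2 · 0.09235 = 0.18470 ≈ 0.1847.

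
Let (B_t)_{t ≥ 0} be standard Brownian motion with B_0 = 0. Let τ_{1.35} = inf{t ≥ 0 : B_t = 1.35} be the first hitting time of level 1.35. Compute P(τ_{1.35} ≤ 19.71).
P(τ_{1.35} ≤ 19.71) = 2(1 − Φ(1.35/√19.71)) = 2(1 − Φ(0.3041)) ≈ 0.7611

By the reflection principle for standard BM, P(τ_b ≤ t) = 2 · P(B_t ≥ b). Since B_t ~ N(0, t), P(B_t ≥ 1.35) = 1 − Φ(1.35/√t) = 1 − Φ(1.35/√19.71) = 1 − Φ(0.3041) ≈ 0.38053. Doubling: P(τ_{1.35} ≤ 19.71) ≈ 2 · 0.38053 = 0.76106 ≈ 0.7611.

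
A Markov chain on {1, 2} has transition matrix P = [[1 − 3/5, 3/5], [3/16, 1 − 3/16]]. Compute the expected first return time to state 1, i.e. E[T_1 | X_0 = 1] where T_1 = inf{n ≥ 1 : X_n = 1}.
E[T_1 | X_0 = 1] = 1/π_1 = 21/5

For an irreducible recurrent Markov chain with stationary distribution π, E[T_i | X_0 = i] = 1/π_i (Kac's formula). Here π_1 = (3/16)/(3/5 + 3/16) = (3/16)/(63/80) = 5/21, so E[T_1 | X_0 = 1] = 1/π_1 = (3/5 + 3/16)/(3/16) = (63/80)/(3/16) = 21/5.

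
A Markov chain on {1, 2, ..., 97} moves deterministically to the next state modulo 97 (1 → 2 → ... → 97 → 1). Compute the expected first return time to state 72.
E[T_72 | X_0 = 72] = 97

The chain cycles deterministically, so starting at state 72 it returns in exactly 97 steps. Equivalently, the stationary distribution is uniform π_j = 1/97 for every state j, so by Kac's formula E[T_72] = 1/π_72 = 97.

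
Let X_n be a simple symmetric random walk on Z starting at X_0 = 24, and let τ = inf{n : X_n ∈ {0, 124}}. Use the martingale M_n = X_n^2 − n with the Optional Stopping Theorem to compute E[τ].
E[τ] = 2400

M_n = X_n^2 − n is a martingale (since E[X_{n+1}^2 | F_n] = X_n^2 + 1). By OST (τ has finite mean in a bounded region), E[M_τ] = E[M_0] = X_0^2 − 0 = 24^2 = 576. Also E[M_τ] = E[X_τ^2] − E[τ]. The walk exits at 0 or 124, with P(hit 124 first) = 24/124, so E[X_τ^2] = 124^2 · 24/124 + 0 = 2976. Thus E[τ] = E[X_τ^2] − E[M_τ] = 2976 − 576 = 2400 = 24(124 − 24) = 2400.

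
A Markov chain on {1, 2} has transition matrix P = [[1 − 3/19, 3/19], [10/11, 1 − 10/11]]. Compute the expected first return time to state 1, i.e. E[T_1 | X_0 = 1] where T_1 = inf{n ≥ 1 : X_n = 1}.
E[T_1 | X_0 = 1] = 1/π_1 = 223/190

For an irreducible recurrent Markov chain with stationary distribution π, E[T_i | X_0 = i] = 1/π_i (Kac's formula). Here π_1 = (10/11)/(3/19 + 10/11) = (10/11)/(223/209) = 190/223, so E[T_1 | X_0 = 1] = 1/π_1 = (3/19 + 10/11)/(10/11) = (223/209)/(10/11) = 223/190.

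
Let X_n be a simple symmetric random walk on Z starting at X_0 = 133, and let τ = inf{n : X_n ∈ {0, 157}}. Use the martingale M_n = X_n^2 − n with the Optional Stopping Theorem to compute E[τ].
E[τ] = 3192

M_n = X_n^2 − n is a martingale (since E[X_{n+1}^2 | F_n] = X_n^2 + 1). By OST (τ has finite mean in a bounded region), E[M_τ] = E[M_0] = X_0^2 − 0 = 133^2 = 17689. Also E[M_τ] = E[X_τ^2] − E[τ]. The walk exits at 0 or 157, with P(hit 157 first) = 133/157, so E[X_τ^2] = 157^2 · 133/157 + 0 = 20881. Thus E[τ] = E[X_τ^2] − E[M_τ] = 20881 − 17689 = 3192 = 133(157 − 133) = 3192.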